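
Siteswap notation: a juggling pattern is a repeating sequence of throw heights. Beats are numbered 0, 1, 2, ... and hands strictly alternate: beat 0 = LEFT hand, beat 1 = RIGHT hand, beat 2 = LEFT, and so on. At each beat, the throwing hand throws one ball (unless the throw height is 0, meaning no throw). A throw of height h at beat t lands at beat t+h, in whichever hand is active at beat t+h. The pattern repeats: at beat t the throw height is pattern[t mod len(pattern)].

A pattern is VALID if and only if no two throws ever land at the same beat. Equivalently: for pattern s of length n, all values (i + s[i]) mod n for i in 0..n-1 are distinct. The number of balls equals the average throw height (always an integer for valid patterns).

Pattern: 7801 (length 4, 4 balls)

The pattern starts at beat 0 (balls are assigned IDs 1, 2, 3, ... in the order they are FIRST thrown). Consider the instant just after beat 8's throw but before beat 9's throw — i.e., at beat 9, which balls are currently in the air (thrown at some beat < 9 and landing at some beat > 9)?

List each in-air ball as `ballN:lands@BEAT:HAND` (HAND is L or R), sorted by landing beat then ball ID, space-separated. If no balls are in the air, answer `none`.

Answer: ball3:lands@11:R ball4:lands@13:R ball1:lands@15:R

Derivation:
Beat 0 (L): throw ball1 h=7 -> lands@7:R; in-air after throw: [b1@7:R]
Beat 1 (R): throw ball2 h=8 -> lands@9:R; in-air after throw: [b1@7:R b2@9:R]
Beat 3 (R): throw ball3 h=1 -> lands@4:L; in-air after throw: [b3@4:L b1@7:R b2@9:R]
Beat 4 (L): throw ball3 h=7 -> lands@11:R; in-air after throw: [b1@7:R b2@9:R b3@11:R]
Beat 5 (R): throw ball4 h=8 -> lands@13:R; in-air after throw: [b1@7:R b2@9:R b3@11:R b4@13:R]
Beat 7 (R): throw ball1 h=1 -> lands@8:L; in-air after throw: [b1@8:L b2@9:R b3@11:R b4@13:R]
Beat 8 (L): throw ball1 h=7 -> lands@15:R; in-air after throw: [b2@9:R b3@11:R b4@13:R b1@15:R]
Beat 9 (R): throw ball2 h=8 -> lands@17:R; in-air after throw: [b3@11:R b4@13:R b1@15:R b2@17:R]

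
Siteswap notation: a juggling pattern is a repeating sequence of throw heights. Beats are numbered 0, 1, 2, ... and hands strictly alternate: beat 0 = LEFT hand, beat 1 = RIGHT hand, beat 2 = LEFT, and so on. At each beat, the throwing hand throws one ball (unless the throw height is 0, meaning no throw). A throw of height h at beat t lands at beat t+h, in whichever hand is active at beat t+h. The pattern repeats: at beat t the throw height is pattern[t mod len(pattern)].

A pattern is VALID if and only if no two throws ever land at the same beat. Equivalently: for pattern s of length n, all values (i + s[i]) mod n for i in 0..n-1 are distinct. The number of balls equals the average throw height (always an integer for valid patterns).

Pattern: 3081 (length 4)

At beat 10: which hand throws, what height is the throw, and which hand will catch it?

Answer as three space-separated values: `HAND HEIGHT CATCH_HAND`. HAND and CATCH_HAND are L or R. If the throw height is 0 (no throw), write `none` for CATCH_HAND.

Beat 10: 10 mod 2 = 0, so hand = L
Throw height = pattern[10 mod 4] = pattern[2] = 8
Lands at beat 10+8=18, 18 mod 2 = 0, so catch hand = L

Answer: L 8 L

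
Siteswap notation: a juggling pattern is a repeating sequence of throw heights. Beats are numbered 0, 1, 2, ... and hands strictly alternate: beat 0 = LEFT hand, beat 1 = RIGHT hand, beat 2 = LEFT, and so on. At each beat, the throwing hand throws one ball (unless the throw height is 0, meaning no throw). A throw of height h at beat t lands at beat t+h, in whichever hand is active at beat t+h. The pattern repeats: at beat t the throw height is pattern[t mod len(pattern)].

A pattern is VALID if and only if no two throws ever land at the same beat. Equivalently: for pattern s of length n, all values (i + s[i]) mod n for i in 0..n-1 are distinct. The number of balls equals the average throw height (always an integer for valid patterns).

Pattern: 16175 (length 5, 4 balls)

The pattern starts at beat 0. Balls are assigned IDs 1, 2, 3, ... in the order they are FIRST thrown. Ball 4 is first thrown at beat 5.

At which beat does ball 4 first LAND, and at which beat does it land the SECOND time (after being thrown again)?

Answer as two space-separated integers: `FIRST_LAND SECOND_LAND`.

Beat 0 (L): throw ball1 h=1 -> lands@1:R; in-air after throw: [b1@1:R]
Beat 1 (R): throw ball1 h=6 -> lands@7:R; in-air after throw: [b1@7:R]
Beat 2 (L): throw ball2 h=1 -> lands@3:R; in-air after throw: [b2@3:R b1@7:R]
Beat 3 (R): throw ball2 h=7 -> lands@10:L; in-air after throw: [b1@7:R b2@10:L]
Beat 4 (L): throw ball3 h=5 -> lands@9:R; in-air after throw: [b1@7:R b3@9:R b2@10:L]
Beat 5 (R): throw ball4 h=1 -> lands@6:L; in-air after throw: [b4@6:L b1@7:R b3@9:R b2@10:L]
Beat 6 (L): throw ball4 h=6 -> lands@12:L; in-air after throw: [b1@7:R b3@9:R b2@10:L b4@12:L]
Beat 7 (R): throw ball1 h=1 -> lands@8:L; in-air after throw: [b1@8:L b3@9:R b2@10:L b4@12:L]
Beat 8 (L): throw ball1 h=7 -> lands@15:R; in-air after throw: [b3@9:R b2@10:L b4@12:L b1@15:R]
Beat 9 (R): throw ball3 h=5 -> lands@14:L; in-air after throw: [b2@10:L b4@12:L b3@14:L b1@15:R]
Beat 10 (L): throw ball2 h=1 -> lands@11:R; in-air after throw: [b2@11:R b4@12:L b3@14:L b1@15:R]
Beat 11 (R): throw ball2 h=6 -> lands@17:R; in-air after throw: [b4@12:L b3@14:L b1@15:R b2@17:R]
Beat 12 (L): throw ball4 h=1 -> lands@13:R; in-air after throw: [b4@13:R b3@14:L b1@15:R b2@17:R]
Ball 4: thrown@5 h=1 -> first land @6; rethrown@6 h=6 -> second land @12

Answer: 6 12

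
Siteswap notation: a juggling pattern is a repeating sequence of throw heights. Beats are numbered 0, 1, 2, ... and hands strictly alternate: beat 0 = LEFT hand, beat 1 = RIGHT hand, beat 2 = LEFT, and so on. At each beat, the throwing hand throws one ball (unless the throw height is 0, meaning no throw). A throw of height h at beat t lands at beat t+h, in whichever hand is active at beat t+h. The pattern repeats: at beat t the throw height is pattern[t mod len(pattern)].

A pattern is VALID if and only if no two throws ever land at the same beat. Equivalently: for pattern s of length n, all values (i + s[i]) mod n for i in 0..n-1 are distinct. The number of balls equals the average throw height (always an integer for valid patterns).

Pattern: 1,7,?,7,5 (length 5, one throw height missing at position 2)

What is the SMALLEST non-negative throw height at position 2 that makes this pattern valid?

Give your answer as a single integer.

i=0: (0 + 1) mod 5 = 1
i=1: (1 + 7) mod 5 = 3
i=2: s[i]=? (unknown)
i=3: (3 + 7) mod 5 = 0
i=4: (4 + 5) mod 5 = 4
Known residues: [0, 1, 3, 4]; need a permutation of 0..4, so missing residue r = 2
Need (2 + s) mod 5 = 2; smallest s = (2 - 2) mod 5 = 0

Answer: 0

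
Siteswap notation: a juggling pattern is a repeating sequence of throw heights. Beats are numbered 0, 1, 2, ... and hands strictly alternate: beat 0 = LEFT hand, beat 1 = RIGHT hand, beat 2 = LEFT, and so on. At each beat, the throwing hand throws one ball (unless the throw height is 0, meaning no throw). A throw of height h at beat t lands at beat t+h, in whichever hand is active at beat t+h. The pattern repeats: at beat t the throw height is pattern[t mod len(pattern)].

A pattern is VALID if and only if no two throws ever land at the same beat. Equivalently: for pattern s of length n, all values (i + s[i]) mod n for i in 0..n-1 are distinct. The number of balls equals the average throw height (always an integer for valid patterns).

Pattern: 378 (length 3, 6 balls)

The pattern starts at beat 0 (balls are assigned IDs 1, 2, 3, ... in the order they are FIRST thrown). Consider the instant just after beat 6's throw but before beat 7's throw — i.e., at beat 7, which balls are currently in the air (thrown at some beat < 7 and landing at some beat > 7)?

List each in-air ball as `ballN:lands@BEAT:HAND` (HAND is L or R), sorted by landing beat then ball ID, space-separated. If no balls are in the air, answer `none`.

Beat 0 (L): throw ball1 h=3 -> lands@3:R; in-air after throw: [b1@3:R]
Beat 1 (R): throw ball2 h=7 -> lands@8:L; in-air after throw: [b1@3:R b2@8:L]
Beat 2 (L): throw ball3 h=8 -> lands@10:L; in-air after throw: [b1@3:R b2@8:L b3@10:L]
Beat 3 (R): throw ball1 h=3 -> lands@6:L; in-air after throw: [b1@6:L b2@8:L b3@10:L]
Beat 4 (L): throw ball4 h=7 -> lands@11:R; in-air after throw: [b1@6:L b2@8:L b3@10:L b4@11:R]
Beat 5 (R): throw ball5 h=8 -> lands@13:R; in-air after throw: [b1@6:L b2@8:L b3@10:L b4@11:R b5@13:R]
Beat 6 (L): throw ball1 h=3 -> lands@9:R; in-air after throw: [b2@8:L b1@9:R b3@10:L b4@11:R b5@13:R]
Beat 7 (R): throw ball6 h=7 -> lands@14:L; in-air after throw: [b2@8:L b1@9:R b3@10:L b4@11:R b5@13:R b6@14:L]

Answer: ball2:lands@8:L ball1:lands@9:R ball3:lands@10:L ball4:lands@11:R ball5:lands@13:R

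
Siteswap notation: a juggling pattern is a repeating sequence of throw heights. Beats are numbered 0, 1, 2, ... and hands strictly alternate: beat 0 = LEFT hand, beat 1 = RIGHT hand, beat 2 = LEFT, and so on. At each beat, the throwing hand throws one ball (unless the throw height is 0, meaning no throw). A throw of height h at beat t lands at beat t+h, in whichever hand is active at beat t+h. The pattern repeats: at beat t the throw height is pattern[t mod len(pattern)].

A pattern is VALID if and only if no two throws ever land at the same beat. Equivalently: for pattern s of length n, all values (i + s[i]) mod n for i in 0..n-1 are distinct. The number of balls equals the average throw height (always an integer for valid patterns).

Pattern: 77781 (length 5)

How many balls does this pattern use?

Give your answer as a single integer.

Answer: 6

Derivation:
Pattern = [7, 7, 7, 8, 1], length n = 5
  position 0: throw height = 7, running sum = 7
  position 1: throw height = 7, running sum = 14
  position 2: throw height = 7, running sum = 21
  position 3: throw height = 8, running sum = 29
  position 4: throw height = 1, running sum = 30
Total sum = 30; balls = sum / n = 30 / 5 = 6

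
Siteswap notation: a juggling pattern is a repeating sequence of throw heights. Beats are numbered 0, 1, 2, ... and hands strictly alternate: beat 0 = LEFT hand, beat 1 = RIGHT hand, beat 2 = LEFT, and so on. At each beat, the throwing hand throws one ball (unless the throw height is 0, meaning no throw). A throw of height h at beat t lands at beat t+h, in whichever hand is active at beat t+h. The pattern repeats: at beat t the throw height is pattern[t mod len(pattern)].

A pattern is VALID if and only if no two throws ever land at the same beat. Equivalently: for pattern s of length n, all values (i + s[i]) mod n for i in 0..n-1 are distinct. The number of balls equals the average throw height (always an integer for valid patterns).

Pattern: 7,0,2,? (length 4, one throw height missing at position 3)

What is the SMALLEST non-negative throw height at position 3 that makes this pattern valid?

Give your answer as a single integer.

i=0: (0 + 7) mod 4 = 3
i=1: (1 + 0) mod 4 = 1
i=2: (2 + 2) mod 4 = 0
i=3: s[i]=? (unknown)
Known residues: [0, 1, 3]; need a permutation of 0..3, so missing residue r = 2
Need (3 + s) mod 4 = 2; smallest s = (2 - 3) mod 4 = 3

Answer: 3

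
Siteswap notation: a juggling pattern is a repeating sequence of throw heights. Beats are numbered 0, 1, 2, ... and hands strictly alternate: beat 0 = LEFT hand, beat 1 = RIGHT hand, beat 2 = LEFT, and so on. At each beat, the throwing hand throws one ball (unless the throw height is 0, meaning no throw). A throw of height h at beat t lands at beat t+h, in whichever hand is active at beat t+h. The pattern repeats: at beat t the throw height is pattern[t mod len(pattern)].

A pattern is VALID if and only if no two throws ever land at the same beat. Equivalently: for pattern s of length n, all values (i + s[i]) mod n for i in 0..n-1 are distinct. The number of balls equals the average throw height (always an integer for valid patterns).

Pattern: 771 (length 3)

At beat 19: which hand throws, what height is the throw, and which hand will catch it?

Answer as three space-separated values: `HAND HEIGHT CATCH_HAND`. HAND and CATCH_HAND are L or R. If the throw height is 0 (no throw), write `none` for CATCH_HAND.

Beat 19: 19 mod 2 = 1, so hand = R
Throw height = pattern[19 mod 3] = pattern[1] = 7
Lands at beat 19+7=26, 26 mod 2 = 0, so catch hand = L

Answer: R 7 L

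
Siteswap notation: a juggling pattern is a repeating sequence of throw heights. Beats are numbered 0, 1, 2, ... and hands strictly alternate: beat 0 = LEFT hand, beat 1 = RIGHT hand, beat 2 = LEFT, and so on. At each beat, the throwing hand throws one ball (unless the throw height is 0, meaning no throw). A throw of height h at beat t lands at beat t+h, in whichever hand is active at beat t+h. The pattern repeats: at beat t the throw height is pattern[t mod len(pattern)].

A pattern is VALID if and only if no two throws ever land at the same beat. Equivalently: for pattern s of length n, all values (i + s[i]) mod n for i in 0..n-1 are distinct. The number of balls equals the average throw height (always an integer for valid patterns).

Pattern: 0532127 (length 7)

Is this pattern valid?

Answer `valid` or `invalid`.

i=0: (i + s[i]) mod n = (0 + 0) mod 7 = 0
i=1: (i + s[i]) mod n = (1 + 5) mod 7 = 6
i=2: (i + s[i]) mod n = (2 + 3) mod 7 = 5
i=3: (i + s[i]) mod n = (3 + 2) mod 7 = 5
i=4: (i + s[i]) mod n = (4 + 1) mod 7 = 5
i=5: (i + s[i]) mod n = (5 + 2) mod 7 = 0
i=6: (i + s[i]) mod n = (6 + 7) mod 7 = 6
Residues: [0, 6, 5, 5, 5, 0, 6], distinct: False

Answer: invalid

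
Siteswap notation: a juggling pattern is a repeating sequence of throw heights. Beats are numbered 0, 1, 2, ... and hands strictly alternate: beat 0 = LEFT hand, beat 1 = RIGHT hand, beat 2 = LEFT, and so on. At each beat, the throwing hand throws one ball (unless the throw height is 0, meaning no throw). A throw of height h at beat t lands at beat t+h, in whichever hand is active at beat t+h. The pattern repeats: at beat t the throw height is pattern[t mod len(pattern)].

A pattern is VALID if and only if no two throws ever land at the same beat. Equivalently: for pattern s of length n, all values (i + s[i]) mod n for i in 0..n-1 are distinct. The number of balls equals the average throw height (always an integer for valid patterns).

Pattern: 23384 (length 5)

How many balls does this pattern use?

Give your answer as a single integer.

Pattern = [2, 3, 3, 8, 4], length n = 5
  position 0: throw height = 2, running sum = 2
  position 1: throw height = 3, running sum = 5
  position 2: throw height = 3, running sum = 8
  position 3: throw height = 8, running sum = 16
  position 4: throw height = 4, running sum = 20
Total sum = 20; balls = sum / n = 20 / 5 = 4

Answer: 4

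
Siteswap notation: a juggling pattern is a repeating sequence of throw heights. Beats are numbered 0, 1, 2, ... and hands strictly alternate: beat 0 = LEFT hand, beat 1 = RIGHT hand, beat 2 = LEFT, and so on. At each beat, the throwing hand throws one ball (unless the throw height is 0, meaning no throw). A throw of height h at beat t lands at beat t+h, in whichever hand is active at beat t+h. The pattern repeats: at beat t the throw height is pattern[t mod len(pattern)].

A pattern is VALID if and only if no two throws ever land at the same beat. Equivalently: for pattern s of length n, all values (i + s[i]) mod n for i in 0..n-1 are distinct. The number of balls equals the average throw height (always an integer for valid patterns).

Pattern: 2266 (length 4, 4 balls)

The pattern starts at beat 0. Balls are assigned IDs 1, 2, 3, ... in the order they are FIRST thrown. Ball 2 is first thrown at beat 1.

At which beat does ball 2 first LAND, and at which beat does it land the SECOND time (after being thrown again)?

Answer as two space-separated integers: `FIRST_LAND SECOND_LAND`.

Beat 0 (L): throw ball1 h=2 -> lands@2:L; in-air after throw: [b1@2:L]
Beat 1 (R): throw ball2 h=2 -> lands@3:R; in-air after throw: [b1@2:L b2@3:R]
Beat 2 (L): throw ball1 h=6 -> lands@8:L; in-air after throw: [b2@3:R b1@8:L]
Beat 3 (R): throw ball2 h=6 -> lands@9:R; in-air after throw: [b1@8:L b2@9:R]
Beat 4 (L): throw ball3 h=2 -> lands@6:L; in-air after throw: [b3@6:L b1@8:L b2@9:R]
Beat 5 (R): throw ball4 h=2 -> lands@7:R; in-air after throw: [b3@6:L b4@7:R b1@8:L b2@9:R]
Beat 6 (L): throw ball3 h=6 -> lands@12:L; in-air after throw: [b4@7:R b1@8:L b2@9:R b3@12:L]
Beat 7 (R): throw ball4 h=6 -> lands@13:R; in-air after throw: [b1@8:L b2@9:R b3@12:L b4@13:R]
Beat 8 (L): throw ball1 h=2 -> lands@10:L; in-air after throw: [b2@9:R b1@10:L b3@12:L b4@13:R]
Beat 9 (R): throw ball2 h=2 -> lands@11:R; in-air after throw: [b1@10:L b2@11:R b3@12:L b4@13:R]
Ball 2: thrown@1 h=2 -> first land @3; rethrown@3 h=6 -> second land @9

Answer: 3 9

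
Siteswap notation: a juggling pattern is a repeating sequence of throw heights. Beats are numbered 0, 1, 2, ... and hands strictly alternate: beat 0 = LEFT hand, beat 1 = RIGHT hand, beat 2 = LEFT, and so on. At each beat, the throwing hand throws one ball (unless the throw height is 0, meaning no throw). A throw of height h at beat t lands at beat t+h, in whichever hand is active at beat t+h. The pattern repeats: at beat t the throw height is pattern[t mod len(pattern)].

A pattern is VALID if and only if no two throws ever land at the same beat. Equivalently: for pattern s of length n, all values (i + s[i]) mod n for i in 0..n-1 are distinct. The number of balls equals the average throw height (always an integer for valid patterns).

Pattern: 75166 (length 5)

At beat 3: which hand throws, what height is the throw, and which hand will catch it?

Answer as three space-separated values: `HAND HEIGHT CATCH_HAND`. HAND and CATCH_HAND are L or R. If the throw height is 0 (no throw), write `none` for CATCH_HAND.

Answer: R 6 R

Derivation:
Beat 3: 3 mod 2 = 1, so hand = R
Throw height = pattern[3 mod 5] = pattern[3] = 6
Lands at beat 3+6=9, 9 mod 2 = 1, so catch hand = R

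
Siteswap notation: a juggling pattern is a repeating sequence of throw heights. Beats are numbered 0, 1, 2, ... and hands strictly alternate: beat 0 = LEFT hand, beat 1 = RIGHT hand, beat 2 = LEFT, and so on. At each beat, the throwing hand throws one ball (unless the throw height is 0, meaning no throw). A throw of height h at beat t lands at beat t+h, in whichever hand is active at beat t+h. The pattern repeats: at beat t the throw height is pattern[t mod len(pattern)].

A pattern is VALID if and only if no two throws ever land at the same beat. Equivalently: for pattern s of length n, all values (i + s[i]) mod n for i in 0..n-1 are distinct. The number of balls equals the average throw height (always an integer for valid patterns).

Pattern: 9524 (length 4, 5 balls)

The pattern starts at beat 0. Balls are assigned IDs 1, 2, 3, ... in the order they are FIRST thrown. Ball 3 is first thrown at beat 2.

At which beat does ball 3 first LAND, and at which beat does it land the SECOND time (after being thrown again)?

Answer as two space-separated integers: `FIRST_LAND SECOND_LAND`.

Beat 0 (L): throw ball1 h=9 -> lands@9:R; in-air after throw: [b1@9:R]
Beat 1 (R): throw ball2 h=5 -> lands@6:L; in-air after throw: [b2@6:L b1@9:R]
Beat 2 (L): throw ball3 h=2 -> lands@4:L; in-air after throw: [b3@4:L b2@6:L b1@9:R]
Beat 3 (R): throw ball4 h=4 -> lands@7:R; in-air after throw: [b3@4:L b2@6:L b4@7:R b1@9:R]
Beat 4 (L): throw ball3 h=9 -> lands@13:R; in-air after throw: [b2@6:L b4@7:R b1@9:R b3@13:R]
Beat 5 (R): throw ball5 h=5 -> lands@10:L; in-air after throw: [b2@6:L b4@7:R b1@9:R b5@10:L b3@13:R]
Beat 6 (L): throw ball2 h=2 -> lands@8:L; in-air after throw: [b4@7:R b2@8:L b1@9:R b5@10:L b3@13:R]
Beat 7 (R): throw ball4 h=4 -> lands@11:R; in-air after throw: [b2@8:L b1@9:R b5@10:L b4@11:R b3@13:R]
Beat 8 (L): throw ball2 h=9 -> lands@17:R; in-air after throw: [b1@9:R b5@10:L b4@11:R b3@13:R b2@17:R]
Beat 9 (R): throw ball1 h=5 -> lands@14:L; in-air after throw: [b5@10:L b4@11:R b3@13:R b1@14:L b2@17:R]
Beat 10 (L): throw ball5 h=2 -> lands@12:L; in-air after throw: [b4@11:R b5@12:L b3@13:R b1@14:L b2@17:R]
Beat 11 (R): throw ball4 h=4 -> lands@15:R; in-air after throw: [b5@12:L b3@13:R b1@14:L b4@15:R b2@17:R]
Beat 12 (L): throw ball5 h=9 -> lands@21:R; in-air after throw: [b3@13:R b1@14:L b4@15:R b2@17:R b5@21:R]
Beat 13 (R): throw ball3 h=5 -> lands@18:L; in-air after throw: [b1@14:L b4@15:R b2@17:R b3@18:L b5@21:R]
Ball 3: thrown@2 h=2 -> first land @4; rethrown@4 h=9 -> second land @13

Answer: 4 13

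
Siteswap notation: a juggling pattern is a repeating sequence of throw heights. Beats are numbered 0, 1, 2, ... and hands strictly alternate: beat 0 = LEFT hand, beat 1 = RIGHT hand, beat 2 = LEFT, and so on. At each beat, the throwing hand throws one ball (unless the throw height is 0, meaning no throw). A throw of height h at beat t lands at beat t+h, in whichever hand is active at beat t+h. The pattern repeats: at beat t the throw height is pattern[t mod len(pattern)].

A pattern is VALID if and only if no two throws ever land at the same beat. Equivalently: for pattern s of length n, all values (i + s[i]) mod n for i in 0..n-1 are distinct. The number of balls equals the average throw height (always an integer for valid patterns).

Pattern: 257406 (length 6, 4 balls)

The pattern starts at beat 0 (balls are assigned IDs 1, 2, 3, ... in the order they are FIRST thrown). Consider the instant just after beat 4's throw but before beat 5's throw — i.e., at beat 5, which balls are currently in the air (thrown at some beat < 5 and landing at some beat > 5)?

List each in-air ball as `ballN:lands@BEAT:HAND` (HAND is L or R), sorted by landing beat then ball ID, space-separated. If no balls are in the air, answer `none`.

Answer: ball2:lands@6:L ball3:lands@7:R ball1:lands@9:R

Derivation:
Beat 0 (L): throw ball1 h=2 -> lands@2:L; in-air after throw: [b1@2:L]
Beat 1 (R): throw ball2 h=5 -> lands@6:L; in-air after throw: [b1@2:L b2@6:L]
Beat 2 (L): throw ball1 h=7 -> lands@9:R; in-air after throw: [b2@6:L b1@9:R]
Beat 3 (R): throw ball3 h=4 -> lands@7:R; in-air after throw: [b2@6:L b3@7:R b1@9:R]
Beat 5 (R): throw ball4 h=6 -> lands@11:R; in-air after throw: [b2@6:L b3@7:R b1@9:R b4@11:R]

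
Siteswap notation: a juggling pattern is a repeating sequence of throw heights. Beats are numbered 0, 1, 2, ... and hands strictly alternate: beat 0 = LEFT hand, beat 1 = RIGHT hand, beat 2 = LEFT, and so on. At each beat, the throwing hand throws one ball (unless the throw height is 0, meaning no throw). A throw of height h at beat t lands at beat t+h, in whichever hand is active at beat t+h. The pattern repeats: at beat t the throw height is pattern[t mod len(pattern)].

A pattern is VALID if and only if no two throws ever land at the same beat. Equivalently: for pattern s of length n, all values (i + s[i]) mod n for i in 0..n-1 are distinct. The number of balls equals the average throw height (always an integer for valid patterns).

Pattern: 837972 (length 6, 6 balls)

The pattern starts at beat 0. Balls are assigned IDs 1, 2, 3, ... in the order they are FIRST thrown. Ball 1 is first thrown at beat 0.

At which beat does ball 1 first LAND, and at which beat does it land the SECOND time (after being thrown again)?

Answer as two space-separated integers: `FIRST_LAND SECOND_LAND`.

Beat 0 (L): throw ball1 h=8 -> lands@8:L; in-air after throw: [b1@8:L]
Beat 1 (R): throw ball2 h=3 -> lands@4:L; in-air after throw: [b2@4:L b1@8:L]
Beat 2 (L): throw ball3 h=7 -> lands@9:R; in-air after throw: [b2@4:L b1@8:L b3@9:R]
Beat 3 (R): throw ball4 h=9 -> lands@12:L; in-air after throw: [b2@4:L b1@8:L b3@9:R b4@12:L]
Beat 4 (L): throw ball2 h=7 -> lands@11:R; in-air after throw: [b1@8:L b3@9:R b2@11:R b4@12:L]
Beat 5 (R): throw ball5 h=2 -> lands@7:R; in-air after throw: [b5@7:R b1@8:L b3@9:R b2@11:R b4@12:L]
Beat 6 (L): throw ball6 h=8 -> lands@14:L; in-air after throw: [b5@7:R b1@8:L b3@9:R b2@11:R b4@12:L b6@14:L]
Beat 7 (R): throw ball5 h=3 -> lands@10:L; in-air after throw: [b1@8:L b3@9:R b5@10:L b2@11:R b4@12:L b6@14:L]
Beat 8 (L): throw ball1 h=7 -> lands@15:R; in-air after throw: [b3@9:R b5@10:L b2@11:R b4@12:L b6@14:L b1@15:R]
Beat 9 (R): throw ball3 h=9 -> lands@18:L; in-air after throw: [b5@10:L b2@11:R b4@12:L b6@14:L b1@15:R b3@18:L]
Beat 10 (L): throw ball5 h=7 -> lands@17:R; in-air after throw: [b2@11:R b4@12:L b6@14:L b1@15:R b5@17:R b3@18:L]
Beat 11 (R): throw ball2 h=2 -> lands@13:R; in-air after throw: [b4@12:L b2@13:R b6@14:L b1@15:R b5@17:R b3@18:L]
Beat 12 (L): throw ball4 h=8 -> lands@20:L; in-air after throw: [b2@13:R b6@14:L b1@15:R b5@17:R b3@18:L b4@20:L]
Beat 13 (R): throw ball2 h=3 -> lands@16:L; in-air after throw: [b6@14:L b1@15:R b2@16:L b5@17:R b3@18:L b4@20:L]
Beat 14 (L): throw ball6 h=7 -> lands@21:R; in-air after throw: [b1@15:R b2@16:L b5@17:R b3@18:L b4@20:L b6@21:R]
Beat 15 (R): throw ball1 h=9 -> lands@24:L; in-air after throw: [b2@16:L b5@17:R b3@18:L b4@20:L b6@21:R b1@24:L]
Ball 1: thrown@0 h=8 -> first land @8; rethrown@8 h=7 -> second land @15

Answer: 8 15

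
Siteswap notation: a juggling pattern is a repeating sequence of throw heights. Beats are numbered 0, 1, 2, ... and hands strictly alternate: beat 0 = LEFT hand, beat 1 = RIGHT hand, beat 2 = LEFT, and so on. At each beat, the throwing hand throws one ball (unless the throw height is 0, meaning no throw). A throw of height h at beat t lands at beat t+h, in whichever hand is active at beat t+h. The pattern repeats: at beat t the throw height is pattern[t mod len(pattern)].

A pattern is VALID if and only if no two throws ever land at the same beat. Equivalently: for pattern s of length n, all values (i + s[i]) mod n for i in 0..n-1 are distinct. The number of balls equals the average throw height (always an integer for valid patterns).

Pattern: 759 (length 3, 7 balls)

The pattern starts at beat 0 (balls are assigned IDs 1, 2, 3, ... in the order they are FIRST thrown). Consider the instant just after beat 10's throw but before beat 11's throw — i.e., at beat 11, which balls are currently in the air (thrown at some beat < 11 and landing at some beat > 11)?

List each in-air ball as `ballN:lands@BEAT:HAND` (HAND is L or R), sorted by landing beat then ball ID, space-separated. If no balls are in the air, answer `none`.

Answer: ball1:lands@12:L ball2:lands@13:R ball6:lands@14:L ball4:lands@15:R ball5:lands@16:L ball7:lands@17:R

Derivation:
Beat 0 (L): throw ball1 h=7 -> lands@7:R; in-air after throw: [b1@7:R]
Beat 1 (R): throw ball2 h=5 -> lands@6:L; in-air after throw: [b2@6:L b1@7:R]
Beat 2 (L): throw ball3 h=9 -> lands@11:R; in-air after throw: [b2@6:L b1@7:R b3@11:R]
Beat 3 (R): throw ball4 h=7 -> lands@10:L; in-air after throw: [b2@6:L b1@7:R b4@10:L b3@11:R]
Beat 4 (L): throw ball5 h=5 -> lands@9:R; in-air after throw: [b2@6:L b1@7:R b5@9:R b4@10:L b3@11:R]
Beat 5 (R): throw ball6 h=9 -> lands@14:L; in-air after throw: [b2@6:L b1@7:R b5@9:R b4@10:L b3@11:R b6@14:L]
Beat 6 (L): throw ball2 h=7 -> lands@13:R; in-air after throw: [b1@7:R b5@9:R b4@10:L b3@11:R b2@13:R b6@14:L]
Beat 7 (R): throw ball1 h=5 -> lands@12:L; in-air after throw: [b5@9:R b4@10:L b3@11:R b1@12:L b2@13:R b6@14:L]
Beat 8 (L): throw ball7 h=9 -> lands@17:R; in-air after throw: [b5@9:R b4@10:L b3@11:R b1@12:L b2@13:R b6@14:L b7@17:R]
Beat 9 (R): throw ball5 h=7 -> lands@16:L; in-air after throw: [b4@10:L b3@11:R b1@12:L b2@13:R b6@14:L b5@16:L b7@17:R]
Beat 10 (L): throw ball4 h=5 -> lands@15:R; in-air after throw: [b3@11:R b1@12:L b2@13:R b6@14:L b4@15:R b5@16:L b7@17:R]
Beat 11 (R): throw ball3 h=9 -> lands@20:L; in-air after throw: [b1@12:L b2@13:R b6@14:L b4@15:R b5@16:L b7@17:R b3@20:L]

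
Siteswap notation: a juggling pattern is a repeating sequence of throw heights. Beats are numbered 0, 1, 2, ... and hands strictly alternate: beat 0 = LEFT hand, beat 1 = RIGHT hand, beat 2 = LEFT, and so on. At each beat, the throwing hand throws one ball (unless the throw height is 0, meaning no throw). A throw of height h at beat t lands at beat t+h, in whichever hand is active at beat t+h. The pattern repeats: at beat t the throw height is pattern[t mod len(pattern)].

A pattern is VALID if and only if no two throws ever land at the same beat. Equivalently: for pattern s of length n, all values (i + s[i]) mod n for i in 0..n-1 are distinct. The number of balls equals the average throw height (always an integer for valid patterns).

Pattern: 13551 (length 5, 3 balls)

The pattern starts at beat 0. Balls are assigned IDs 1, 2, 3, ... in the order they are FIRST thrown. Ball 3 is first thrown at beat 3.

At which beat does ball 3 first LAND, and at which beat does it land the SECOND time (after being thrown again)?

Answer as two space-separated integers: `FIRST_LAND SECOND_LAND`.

Answer: 8 13

Derivation:
Beat 0 (L): throw ball1 h=1 -> lands@1:R; in-air after throw: [b1@1:R]
Beat 1 (R): throw ball1 h=3 -> lands@4:L; in-air after throw: [b1@4:L]
Beat 2 (L): throw ball2 h=5 -> lands@7:R; in-air after throw: [b1@4:L b2@7:R]
Beat 3 (R): throw ball3 h=5 -> lands@8:L; in-air after throw: [b1@4:L b2@7:R b3@8:L]
Beat 4 (L): throw ball1 h=1 -> lands@5:R; in-air after throw: [b1@5:R b2@7:R b3@8:L]
Beat 5 (R): throw ball1 h=1 -> lands@6:L; in-air after throw: [b1@6:L b2@7:R b3@8:L]
Beat 6 (L): throw ball1 h=3 -> lands@9:R; in-air after throw: [b2@7:R b3@8:L b1@9:R]
Beat 7 (R): throw ball2 h=5 -> lands@12:L; in-air after throw: [b3@8:L b1@9:R b2@12:L]
Beat 8 (L): throw ball3 h=5 -> lands@13:R; in-air after throw: [b1@9:R b2@12:L b3@13:R]
Beat 9 (R): throw ball1 h=1 -> lands@10:L; in-air after throw: [b1@10:L b2@12:L b3@13:R]
Beat 10 (L): throw ball1 h=1 -> lands@11:R; in-air after throw: [b1@11:R b2@12:L b3@13:R]
Beat 11 (R): throw ball1 h=3 -> lands@14:L; in-air after throw: [b2@12:L b3@13:R b1@14:L]
Beat 12 (L): throw ball2 h=5 -> lands@17:R; in-air after throw: [b3@13:R b1@14:L b2@17:R]
Ball 3: thrown@3 h=5 -> first land @8; rethrown@8 h=5 -> second land @13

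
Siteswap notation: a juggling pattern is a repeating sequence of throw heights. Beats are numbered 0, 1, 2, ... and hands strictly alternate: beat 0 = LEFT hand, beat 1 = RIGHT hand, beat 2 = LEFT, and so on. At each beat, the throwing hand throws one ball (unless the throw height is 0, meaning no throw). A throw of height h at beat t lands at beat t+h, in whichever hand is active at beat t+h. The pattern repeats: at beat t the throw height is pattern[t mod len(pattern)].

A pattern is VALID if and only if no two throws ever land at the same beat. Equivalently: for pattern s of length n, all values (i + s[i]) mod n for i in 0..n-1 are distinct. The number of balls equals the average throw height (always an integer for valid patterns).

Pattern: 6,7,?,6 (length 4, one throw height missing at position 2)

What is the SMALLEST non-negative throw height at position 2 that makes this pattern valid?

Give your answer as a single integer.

i=0: (0 + 6) mod 4 = 2
i=1: (1 + 7) mod 4 = 0
i=2: s[i]=? (unknown)
i=3: (3 + 6) mod 4 = 1
Known residues: [0, 1, 2]; need a permutation of 0..3, so missing residue r = 3
Need (2 + s) mod 4 = 3; smallest s = (3 - 2) mod 4 = 1

Answer: 1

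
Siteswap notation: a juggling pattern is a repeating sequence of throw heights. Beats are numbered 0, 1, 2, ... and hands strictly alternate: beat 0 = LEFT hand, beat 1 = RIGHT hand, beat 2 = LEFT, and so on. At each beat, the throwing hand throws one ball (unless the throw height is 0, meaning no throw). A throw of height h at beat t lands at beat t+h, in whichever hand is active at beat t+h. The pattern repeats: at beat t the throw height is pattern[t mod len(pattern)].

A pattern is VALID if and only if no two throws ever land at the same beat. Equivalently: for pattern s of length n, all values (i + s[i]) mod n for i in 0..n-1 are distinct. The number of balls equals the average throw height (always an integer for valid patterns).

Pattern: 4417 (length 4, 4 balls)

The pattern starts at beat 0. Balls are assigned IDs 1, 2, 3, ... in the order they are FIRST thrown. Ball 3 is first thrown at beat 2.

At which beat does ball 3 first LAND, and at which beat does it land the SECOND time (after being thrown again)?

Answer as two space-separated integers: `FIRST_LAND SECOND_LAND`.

Beat 0 (L): throw ball1 h=4 -> lands@4:L; in-air after throw: [b1@4:L]
Beat 1 (R): throw ball2 h=4 -> lands@5:R; in-air after throw: [b1@4:L b2@5:R]
Beat 2 (L): throw ball3 h=1 -> lands@3:R; in-air after throw: [b3@3:R b1@4:L b2@5:R]
Beat 3 (R): throw ball3 h=7 -> lands@10:L; in-air after throw: [b1@4:L b2@5:R b3@10:L]
Beat 4 (L): throw ball1 h=4 -> lands@8:L; in-air after throw: [b2@5:R b1@8:L b3@10:L]
Beat 5 (R): throw ball2 h=4 -> lands@9:R; in-air after throw: [b1@8:L b2@9:R b3@10:L]
Beat 6 (L): throw ball4 h=1 -> lands@7:R; in-air after throw: [b4@7:R b1@8:L b2@9:R b3@10:L]
Beat 7 (R): throw ball4 h=7 -> lands@14:L; in-air after throw: [b1@8:L b2@9:R b3@10:L b4@14:L]
Beat 8 (L): throw ball1 h=4 -> lands@12:L; in-air after throw: [b2@9:R b3@10:L b1@12:L b4@14:L]
Beat 9 (R): throw ball2 h=4 -> lands@13:R; in-air after throw: [b3@10:L b1@12:L b2@13:R b4@14:L]
Beat 10 (L): throw ball3 h=1 -> lands@11:R; in-air after throw: [b3@11:R b1@12:L b2@13:R b4@14:L]
Ball 3: thrown@2 h=1 -> first land @3; rethrown@3 h=7 -> second land @10

Answer: 3 10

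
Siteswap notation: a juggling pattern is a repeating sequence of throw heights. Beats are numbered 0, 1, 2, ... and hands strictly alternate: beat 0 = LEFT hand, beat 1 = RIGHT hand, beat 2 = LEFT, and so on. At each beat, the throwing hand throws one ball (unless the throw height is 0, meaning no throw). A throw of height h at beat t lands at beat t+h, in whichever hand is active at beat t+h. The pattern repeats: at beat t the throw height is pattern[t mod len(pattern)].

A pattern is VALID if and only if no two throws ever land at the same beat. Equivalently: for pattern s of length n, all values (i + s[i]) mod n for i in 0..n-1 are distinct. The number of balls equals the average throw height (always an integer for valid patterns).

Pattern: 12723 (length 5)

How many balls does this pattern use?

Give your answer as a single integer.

Pattern = [1, 2, 7, 2, 3], length n = 5
  position 0: throw height = 1, running sum = 1
  position 1: throw height = 2, running sum = 3
  position 2: throw height = 7, running sum = 10
  position 3: throw height = 2, running sum = 12
  position 4: throw height = 3, running sum = 15
Total sum = 15; balls = sum / n = 15 / 5 = 3

Answer: 3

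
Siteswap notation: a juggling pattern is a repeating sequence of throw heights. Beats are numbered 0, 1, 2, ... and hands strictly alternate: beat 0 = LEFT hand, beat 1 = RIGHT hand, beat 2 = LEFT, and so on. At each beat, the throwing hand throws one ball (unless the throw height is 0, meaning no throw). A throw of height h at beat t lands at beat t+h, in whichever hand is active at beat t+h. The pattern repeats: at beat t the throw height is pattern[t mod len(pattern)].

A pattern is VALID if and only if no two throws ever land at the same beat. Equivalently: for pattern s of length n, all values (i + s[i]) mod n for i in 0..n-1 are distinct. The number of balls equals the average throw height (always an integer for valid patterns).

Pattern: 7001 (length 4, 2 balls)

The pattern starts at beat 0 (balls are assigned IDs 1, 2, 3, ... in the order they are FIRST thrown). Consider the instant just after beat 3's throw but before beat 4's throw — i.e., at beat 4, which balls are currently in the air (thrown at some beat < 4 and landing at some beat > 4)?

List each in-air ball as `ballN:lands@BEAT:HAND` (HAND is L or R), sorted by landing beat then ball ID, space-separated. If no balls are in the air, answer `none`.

Beat 0 (L): throw ball1 h=7 -> lands@7:R; in-air after throw: [b1@7:R]
Beat 3 (R): throw ball2 h=1 -> lands@4:L; in-air after throw: [b2@4:L b1@7:R]
Beat 4 (L): throw ball2 h=7 -> lands@11:R; in-air after throw: [b1@7:R b2@11:R]

Answer: ball1:lands@7:R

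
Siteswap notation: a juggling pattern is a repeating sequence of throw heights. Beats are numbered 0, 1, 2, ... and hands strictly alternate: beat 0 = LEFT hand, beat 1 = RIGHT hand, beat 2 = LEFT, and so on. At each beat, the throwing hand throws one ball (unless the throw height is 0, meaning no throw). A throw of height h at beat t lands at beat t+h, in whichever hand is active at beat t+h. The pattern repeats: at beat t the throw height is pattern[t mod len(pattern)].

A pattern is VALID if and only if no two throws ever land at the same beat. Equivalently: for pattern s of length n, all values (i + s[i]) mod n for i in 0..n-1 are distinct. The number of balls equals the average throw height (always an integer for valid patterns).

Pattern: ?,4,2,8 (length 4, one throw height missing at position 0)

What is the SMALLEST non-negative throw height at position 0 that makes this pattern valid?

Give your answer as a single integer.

Answer: 2

Derivation:
i=0: s[i]=? (unknown)
i=1: (1 + 4) mod 4 = 1
i=2: (2 + 2) mod 4 = 0
i=3: (3 + 8) mod 4 = 3
Known residues: [0, 1, 3]; need a permutation of 0..3, so missing residue r = 2
Need (0 + s) mod 4 = 2; smallest s = (2 - 0) mod 4 = 2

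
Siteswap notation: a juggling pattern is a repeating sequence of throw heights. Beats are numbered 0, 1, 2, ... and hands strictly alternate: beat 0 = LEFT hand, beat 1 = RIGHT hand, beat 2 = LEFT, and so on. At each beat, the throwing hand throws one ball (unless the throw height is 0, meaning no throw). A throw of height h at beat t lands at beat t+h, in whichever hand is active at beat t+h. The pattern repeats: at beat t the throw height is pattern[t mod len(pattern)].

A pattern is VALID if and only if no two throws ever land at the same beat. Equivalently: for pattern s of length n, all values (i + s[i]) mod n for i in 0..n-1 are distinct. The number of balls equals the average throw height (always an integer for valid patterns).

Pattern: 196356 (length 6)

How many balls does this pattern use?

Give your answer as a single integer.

Answer: 5

Derivation:
Pattern = [1, 9, 6, 3, 5, 6], length n = 6
  position 0: throw height = 1, running sum = 1
  position 1: throw height = 9, running sum = 10
  position 2: throw height = 6, running sum = 16
  position 3: throw height = 3, running sum = 19
  position 4: throw height = 5, running sum = 24
  position 5: throw height = 6, running sum = 30
Total sum = 30; balls = sum / n = 30 / 6 = 5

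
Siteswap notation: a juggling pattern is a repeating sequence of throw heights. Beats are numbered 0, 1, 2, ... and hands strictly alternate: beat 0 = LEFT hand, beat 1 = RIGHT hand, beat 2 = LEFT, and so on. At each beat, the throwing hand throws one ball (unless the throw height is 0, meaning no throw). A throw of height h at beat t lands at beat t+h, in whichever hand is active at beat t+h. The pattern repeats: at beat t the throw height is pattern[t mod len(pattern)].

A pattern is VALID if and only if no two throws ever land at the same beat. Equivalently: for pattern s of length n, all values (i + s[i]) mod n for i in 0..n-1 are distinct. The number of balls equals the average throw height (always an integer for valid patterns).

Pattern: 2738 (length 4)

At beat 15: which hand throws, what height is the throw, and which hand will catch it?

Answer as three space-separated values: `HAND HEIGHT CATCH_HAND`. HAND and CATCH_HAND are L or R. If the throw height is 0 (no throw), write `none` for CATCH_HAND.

Answer: R 8 R

Derivation:
Beat 15: 15 mod 2 = 1, so hand = R
Throw height = pattern[15 mod 4] = pattern[3] = 8
Lands at beat 15+8=23, 23 mod 2 = 1, so catch hand = R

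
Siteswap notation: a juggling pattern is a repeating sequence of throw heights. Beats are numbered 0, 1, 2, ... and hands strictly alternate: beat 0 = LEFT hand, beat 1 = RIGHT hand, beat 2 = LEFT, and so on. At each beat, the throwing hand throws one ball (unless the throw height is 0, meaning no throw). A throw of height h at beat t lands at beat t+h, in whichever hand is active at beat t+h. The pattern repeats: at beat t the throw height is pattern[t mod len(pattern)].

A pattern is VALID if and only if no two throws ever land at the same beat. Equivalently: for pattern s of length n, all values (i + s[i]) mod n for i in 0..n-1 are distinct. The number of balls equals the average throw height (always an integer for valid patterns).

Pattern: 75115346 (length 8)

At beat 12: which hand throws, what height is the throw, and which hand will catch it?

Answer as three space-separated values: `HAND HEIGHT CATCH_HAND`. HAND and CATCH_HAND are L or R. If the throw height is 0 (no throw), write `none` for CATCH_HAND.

Beat 12: 12 mod 2 = 0, so hand = L
Throw height = pattern[12 mod 8] = pattern[4] = 5
Lands at beat 12+5=17, 17 mod 2 = 1, so catch hand = R

Answer: L 5 R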